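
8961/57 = 2987/19 =157.21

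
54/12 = 9/2 = 4.50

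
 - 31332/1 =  -31332=- 31332.00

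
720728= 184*3917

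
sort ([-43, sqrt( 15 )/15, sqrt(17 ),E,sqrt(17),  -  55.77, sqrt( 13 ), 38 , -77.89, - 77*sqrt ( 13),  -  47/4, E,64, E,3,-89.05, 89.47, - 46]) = [- 77 * sqrt(13),-89.05 , - 77.89, - 55.77,-46, - 43,-47/4,sqrt ( 15)/15, E,E,  E, 3,sqrt( 13 ),sqrt( 17 ), sqrt( 17 ), 38, 64, 89.47]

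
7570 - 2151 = 5419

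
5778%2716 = 346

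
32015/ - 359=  - 90 + 295/359 =- 89.18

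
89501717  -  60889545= 28612172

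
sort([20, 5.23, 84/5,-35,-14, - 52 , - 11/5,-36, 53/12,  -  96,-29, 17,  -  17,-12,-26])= [ - 96, - 52, - 36,-35, - 29,-26, - 17,  -  14,-12,- 11/5, 53/12, 5.23, 84/5,  17  ,  20]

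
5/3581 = 5/3581 = 0.00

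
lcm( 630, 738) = 25830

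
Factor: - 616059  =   - 3^3 * 22817^1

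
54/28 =1 + 13/14 = 1.93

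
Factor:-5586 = - 2^1*3^1*7^2*19^1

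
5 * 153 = 765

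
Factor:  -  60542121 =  - 3^1*20180707^1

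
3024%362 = 128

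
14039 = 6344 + 7695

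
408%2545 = 408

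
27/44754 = 9/14918 = 0.00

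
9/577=9/577 = 0.02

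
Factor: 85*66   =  5610  =  2^1*3^1*5^1*11^1*17^1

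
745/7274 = 745/7274 = 0.10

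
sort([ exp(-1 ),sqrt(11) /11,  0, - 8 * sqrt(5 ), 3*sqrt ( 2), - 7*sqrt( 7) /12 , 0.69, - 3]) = [ - 8*sqrt(5), - 3, - 7*sqrt ( 7) /12 , 0,sqrt( 11 ) /11, exp( - 1) , 0.69,3*sqrt( 2 )]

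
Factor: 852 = 2^2*3^1*71^1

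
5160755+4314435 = 9475190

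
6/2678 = 3/1339  =  0.00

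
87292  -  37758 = 49534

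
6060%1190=110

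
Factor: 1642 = 2^1 * 821^1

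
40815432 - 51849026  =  -11033594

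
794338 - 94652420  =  -93858082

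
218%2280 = 218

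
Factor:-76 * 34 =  - 2^3*17^1*19^1  =  -2584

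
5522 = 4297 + 1225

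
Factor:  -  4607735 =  - 5^1 * 11^1*83777^1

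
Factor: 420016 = 2^4*26251^1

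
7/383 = 7/383 = 0.02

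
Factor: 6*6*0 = 0 = 0^1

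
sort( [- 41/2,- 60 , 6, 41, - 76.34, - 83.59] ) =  [-83.59, - 76.34,  -  60, - 41/2,6, 41] 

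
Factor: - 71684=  - 2^2 * 17921^1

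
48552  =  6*8092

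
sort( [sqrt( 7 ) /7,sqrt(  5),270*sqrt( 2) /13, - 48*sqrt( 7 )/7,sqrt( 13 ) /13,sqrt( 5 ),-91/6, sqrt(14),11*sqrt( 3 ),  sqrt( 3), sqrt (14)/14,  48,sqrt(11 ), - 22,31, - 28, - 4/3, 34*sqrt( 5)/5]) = [-28,-22,- 48*sqrt( 7)/7 ,- 91/6,-4/3,sqrt(14 ) /14,sqrt( 13 )/13, sqrt(7 )/7, sqrt( 3),sqrt( 5),sqrt( 5 ),sqrt ( 11 ), sqrt(14),34* sqrt(5 )/5 , 11*sqrt (3 ),270*sqrt(2) /13, 31,48] 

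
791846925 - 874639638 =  -82792713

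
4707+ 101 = 4808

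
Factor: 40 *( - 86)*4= - 2^6*5^1*43^1 = -  13760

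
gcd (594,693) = 99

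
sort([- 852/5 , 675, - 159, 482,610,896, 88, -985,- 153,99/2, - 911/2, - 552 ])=[ - 985, - 552, - 911/2,- 852/5, - 159,  -  153,99/2,88, 482, 610,675,  896 ]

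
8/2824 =1/353   =  0.00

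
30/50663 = 30/50663= 0.00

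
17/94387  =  17/94387 =0.00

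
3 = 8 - 5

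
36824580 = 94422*390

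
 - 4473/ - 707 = 6+33/101 = 6.33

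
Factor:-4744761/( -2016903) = 96043^ ( - 1)*225941^1 = 225941/96043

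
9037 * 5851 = 52875487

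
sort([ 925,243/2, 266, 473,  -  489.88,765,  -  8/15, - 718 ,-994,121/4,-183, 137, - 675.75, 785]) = [-994,-718,- 675.75, - 489.88 ,-183,-8/15, 121/4,243/2,137,266, 473, 765, 785,925] 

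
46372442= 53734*863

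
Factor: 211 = 211^1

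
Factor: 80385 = 3^1*5^1*23^1*233^1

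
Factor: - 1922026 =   -  2^1  *  631^1*1523^1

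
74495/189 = 394+29/189 = 394.15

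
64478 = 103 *626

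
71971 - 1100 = 70871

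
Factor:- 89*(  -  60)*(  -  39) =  - 2^2*3^2*5^1*13^1*89^1= - 208260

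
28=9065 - 9037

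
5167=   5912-745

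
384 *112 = 43008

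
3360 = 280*12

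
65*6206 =403390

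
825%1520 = 825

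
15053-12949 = 2104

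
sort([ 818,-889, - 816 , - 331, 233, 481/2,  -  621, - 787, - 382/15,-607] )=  [ - 889, - 816, - 787, - 621  , - 607, - 331,- 382/15, 233,481/2,  818] 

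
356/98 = 3 + 31/49 = 3.63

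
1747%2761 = 1747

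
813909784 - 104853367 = 709056417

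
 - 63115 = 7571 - 70686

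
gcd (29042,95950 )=2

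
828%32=28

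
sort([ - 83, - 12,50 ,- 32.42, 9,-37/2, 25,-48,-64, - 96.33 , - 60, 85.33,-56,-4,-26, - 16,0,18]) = [ - 96.33 ,- 83,-64, - 60,-56, - 48,-32.42, -26,  -  37/2, - 16,-12, - 4, 0,9, 18,25, 50,85.33 ] 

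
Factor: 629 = 17^1*37^1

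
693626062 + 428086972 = 1121713034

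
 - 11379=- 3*3793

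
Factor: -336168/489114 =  - 2^2*7^1 * 23^1*937^( - 1)= - 644/937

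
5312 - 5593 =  - 281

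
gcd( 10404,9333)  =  153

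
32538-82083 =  - 49545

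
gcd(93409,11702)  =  1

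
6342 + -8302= - 1960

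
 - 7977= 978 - 8955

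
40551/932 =40551/932 = 43.51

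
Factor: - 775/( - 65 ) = 5^1*13^(  -  1)*31^1 = 155/13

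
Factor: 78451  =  19^1*4129^1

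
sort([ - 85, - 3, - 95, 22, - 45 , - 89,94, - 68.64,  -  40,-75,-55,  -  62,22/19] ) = [ - 95 ,-89,-85, - 75,  -  68.64, - 62,- 55,-45,-40, - 3, 22/19,22, 94] 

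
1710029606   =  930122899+779906707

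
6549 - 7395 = -846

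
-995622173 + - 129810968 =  - 1125433141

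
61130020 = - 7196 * ( - 8495)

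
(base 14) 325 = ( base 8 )1155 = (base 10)621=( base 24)11L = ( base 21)18C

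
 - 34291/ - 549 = 62+253/549 = 62.46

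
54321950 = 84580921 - 30258971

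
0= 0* 144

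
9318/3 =3106=3106.00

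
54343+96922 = 151265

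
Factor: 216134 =2^1 * 53^1*2039^1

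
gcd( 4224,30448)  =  176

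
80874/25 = 80874/25=3234.96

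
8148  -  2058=6090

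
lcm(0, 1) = 0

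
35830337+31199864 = 67030201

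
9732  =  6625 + 3107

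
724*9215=6671660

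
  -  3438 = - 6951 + 3513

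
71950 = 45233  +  26717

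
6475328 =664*9752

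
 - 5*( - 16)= 80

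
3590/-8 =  - 1795/4 = -  448.75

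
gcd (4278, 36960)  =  6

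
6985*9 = 62865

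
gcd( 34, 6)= 2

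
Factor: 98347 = 98347^1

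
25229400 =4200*6007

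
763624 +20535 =784159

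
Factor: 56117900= 2^2 * 5^2*29^1 *37^1*523^1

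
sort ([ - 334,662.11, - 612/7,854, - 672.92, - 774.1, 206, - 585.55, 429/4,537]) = [ - 774.1,  -  672.92, - 585.55, - 334, - 612/7, 429/4,206, 537,662.11,854 ]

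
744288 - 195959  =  548329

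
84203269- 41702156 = 42501113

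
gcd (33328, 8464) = 16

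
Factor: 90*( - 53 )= -4770 = - 2^1 * 3^2 *5^1*53^1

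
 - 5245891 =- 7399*709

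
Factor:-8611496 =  - 2^3*839^1*1283^1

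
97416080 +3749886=101165966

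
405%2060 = 405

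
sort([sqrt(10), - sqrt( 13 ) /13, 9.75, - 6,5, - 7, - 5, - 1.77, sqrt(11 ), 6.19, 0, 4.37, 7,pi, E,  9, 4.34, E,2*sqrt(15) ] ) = [-7, -6, - 5,-1.77, - sqrt (13)/13, 0 , E,E, pi,sqrt (10), sqrt(11),4.34,  4.37 , 5 , 6.19,7,2*sqrt( 15 ), 9,9.75 ] 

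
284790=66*4315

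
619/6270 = 619/6270 = 0.10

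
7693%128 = 13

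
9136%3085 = 2966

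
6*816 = 4896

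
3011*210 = 632310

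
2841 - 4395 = - 1554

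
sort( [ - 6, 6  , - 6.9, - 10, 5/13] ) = [ -10,-6.9, - 6,5/13,  6] 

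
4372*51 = 222972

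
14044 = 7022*2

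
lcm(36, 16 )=144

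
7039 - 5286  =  1753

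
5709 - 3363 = 2346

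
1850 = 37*50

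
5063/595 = 5063/595 = 8.51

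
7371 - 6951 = 420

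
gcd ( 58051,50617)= 7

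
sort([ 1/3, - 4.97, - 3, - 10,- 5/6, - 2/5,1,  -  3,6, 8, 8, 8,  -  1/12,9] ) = [ - 10 ,-4.97, - 3,-3, - 5/6,-2/5, - 1/12,1/3, 1,6,8, 8, 8,9]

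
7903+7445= 15348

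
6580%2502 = 1576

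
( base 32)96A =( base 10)9418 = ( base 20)13AI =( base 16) 24CA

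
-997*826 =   -  823522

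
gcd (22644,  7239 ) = 3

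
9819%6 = 3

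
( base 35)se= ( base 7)2620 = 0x3E2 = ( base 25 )1EJ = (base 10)994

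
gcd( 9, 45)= 9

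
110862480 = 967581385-856718905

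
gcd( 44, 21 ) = 1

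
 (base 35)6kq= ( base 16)1f8c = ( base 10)8076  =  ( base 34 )6XI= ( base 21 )I6C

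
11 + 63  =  74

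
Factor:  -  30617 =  - 17^1*1801^1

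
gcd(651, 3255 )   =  651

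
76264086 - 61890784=14373302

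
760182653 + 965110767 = 1725293420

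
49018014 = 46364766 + 2653248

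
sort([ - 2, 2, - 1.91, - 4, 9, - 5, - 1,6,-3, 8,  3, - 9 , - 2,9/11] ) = [ -9, - 5,-4,  -  3,  -  2,-2, - 1.91,  -  1,9/11,2,3,6, 8,9 ] 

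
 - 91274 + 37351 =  - 53923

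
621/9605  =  621/9605=0.06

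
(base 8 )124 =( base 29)2Q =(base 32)2k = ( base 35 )2e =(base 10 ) 84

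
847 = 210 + 637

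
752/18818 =376/9409= 0.04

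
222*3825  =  849150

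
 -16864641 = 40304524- 57169165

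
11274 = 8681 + 2593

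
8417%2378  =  1283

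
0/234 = 0 = 0.00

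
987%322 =21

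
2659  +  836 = 3495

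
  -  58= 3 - 61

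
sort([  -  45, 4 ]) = [- 45 , 4]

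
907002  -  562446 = 344556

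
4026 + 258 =4284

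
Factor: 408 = 2^3*3^1 * 17^1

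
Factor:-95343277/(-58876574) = 2^(-1 )*41^(-1 )*718007^(-1 )*95343277^1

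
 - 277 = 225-502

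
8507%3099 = 2309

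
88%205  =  88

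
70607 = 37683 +32924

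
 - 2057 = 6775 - 8832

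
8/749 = 8/749 = 0.01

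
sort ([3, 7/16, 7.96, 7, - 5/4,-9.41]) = [-9.41, - 5/4, 7/16,3, 7, 7.96 ]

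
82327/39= 2110 + 37/39=2110.95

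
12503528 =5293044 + 7210484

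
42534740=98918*430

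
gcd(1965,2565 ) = 15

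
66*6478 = 427548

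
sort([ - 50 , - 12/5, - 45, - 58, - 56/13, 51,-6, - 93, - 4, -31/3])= [ - 93,-58, - 50, - 45  , - 31/3,- 6 ,-56/13, - 4, - 12/5  ,  51]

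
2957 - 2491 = 466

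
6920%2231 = 227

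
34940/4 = 8735=8735.00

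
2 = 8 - 6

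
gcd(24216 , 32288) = 8072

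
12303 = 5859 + 6444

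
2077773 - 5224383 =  - 3146610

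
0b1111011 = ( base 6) 323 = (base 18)6F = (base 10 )123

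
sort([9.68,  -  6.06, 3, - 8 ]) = [ - 8,-6.06, 3, 9.68 ] 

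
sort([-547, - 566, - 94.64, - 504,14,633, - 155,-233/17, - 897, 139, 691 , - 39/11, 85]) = [ - 897, - 566, - 547  , - 504, -155, - 94.64, - 233/17, - 39/11,14,85,  139,633,691]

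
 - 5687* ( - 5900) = 33553300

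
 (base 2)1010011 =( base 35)2D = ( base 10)83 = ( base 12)6b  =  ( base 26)35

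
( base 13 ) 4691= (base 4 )2123000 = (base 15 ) 2E15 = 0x26C0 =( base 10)9920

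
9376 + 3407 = 12783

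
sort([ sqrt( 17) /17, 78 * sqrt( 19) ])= [ sqrt( 17)/17,  78*sqrt( 19) ] 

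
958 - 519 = 439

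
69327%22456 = 1959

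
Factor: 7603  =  7603^1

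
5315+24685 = 30000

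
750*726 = 544500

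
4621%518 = 477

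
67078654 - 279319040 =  - 212240386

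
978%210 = 138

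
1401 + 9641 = 11042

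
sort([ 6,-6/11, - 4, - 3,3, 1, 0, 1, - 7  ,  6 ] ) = [-7 ,  -  4,  -  3, - 6/11, 0,1,  1, 3, 6, 6 ] 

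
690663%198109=96336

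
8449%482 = 255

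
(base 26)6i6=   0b1000110110010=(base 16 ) 11B2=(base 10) 4530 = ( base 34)3v8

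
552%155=87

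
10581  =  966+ 9615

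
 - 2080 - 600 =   -  2680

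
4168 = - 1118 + 5286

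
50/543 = 50/543 = 0.09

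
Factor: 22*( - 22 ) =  - 2^2 * 11^2 =- 484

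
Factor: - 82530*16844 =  -2^3*3^2*5^1*7^1*131^1*4211^1 =- 1390135320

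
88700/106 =44350/53 = 836.79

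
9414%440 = 174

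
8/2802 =4/1401 = 0.00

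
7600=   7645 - 45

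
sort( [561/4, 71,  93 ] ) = [71,93, 561/4 ] 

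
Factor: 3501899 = 317^1*11047^1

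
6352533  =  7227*879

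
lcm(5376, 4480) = 26880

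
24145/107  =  24145/107=225.65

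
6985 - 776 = 6209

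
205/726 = 205/726 = 0.28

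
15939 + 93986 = 109925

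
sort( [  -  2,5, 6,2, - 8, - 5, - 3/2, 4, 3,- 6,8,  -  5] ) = [ - 8, - 6,  -  5 ,-5, - 2,  -  3/2,  2, 3, 4, 5, 6, 8] 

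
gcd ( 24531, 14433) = 51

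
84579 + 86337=170916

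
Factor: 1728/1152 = 3/2 = 2^(-1 ) * 3^1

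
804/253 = 3 + 45/253 = 3.18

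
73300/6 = 36650/3 = 12216.67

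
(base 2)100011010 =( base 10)282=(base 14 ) 162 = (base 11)237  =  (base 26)AM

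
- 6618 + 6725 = 107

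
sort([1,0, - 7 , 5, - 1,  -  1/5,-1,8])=[ - 7, -1, - 1, - 1/5,0  ,  1, 5, 8 ]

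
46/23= 2 =2.00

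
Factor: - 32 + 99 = 67 =67^1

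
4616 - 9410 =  - 4794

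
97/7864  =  97/7864 =0.01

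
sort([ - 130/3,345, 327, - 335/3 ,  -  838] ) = [  -  838, - 335/3, - 130/3,327,345]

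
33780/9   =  11260/3 = 3753.33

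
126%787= 126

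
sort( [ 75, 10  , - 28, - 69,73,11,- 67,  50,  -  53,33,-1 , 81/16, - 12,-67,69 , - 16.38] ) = [-69,-67, - 67, - 53,-28, - 16.38,  -  12, - 1,81/16, 10,11,33,50,69,  73,75]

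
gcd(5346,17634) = 6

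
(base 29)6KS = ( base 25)914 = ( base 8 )13026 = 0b1011000010110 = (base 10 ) 5654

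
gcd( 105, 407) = 1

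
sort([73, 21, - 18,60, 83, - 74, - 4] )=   [ - 74, - 18, - 4,21, 60, 73, 83]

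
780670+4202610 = 4983280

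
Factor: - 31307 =-31307^1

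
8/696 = 1/87 = 0.01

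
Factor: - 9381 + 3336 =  - 3^1*5^1*13^1*31^1 = - 6045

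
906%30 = 6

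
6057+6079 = 12136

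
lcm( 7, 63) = 63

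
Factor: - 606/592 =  - 2^(-3) *3^1*37^( - 1 )*101^1 = - 303/296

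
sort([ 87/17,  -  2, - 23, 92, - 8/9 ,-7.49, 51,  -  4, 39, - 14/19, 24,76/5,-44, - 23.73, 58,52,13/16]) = [  -  44,  -  23.73, - 23,-7.49, - 4, - 2, - 8/9, - 14/19, 13/16, 87/17, 76/5 , 24,39, 51,52, 58, 92 ] 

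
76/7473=76/7473 = 0.01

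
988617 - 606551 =382066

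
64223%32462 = 31761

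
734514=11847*62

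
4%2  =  0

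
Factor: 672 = 2^5 * 3^1 * 7^1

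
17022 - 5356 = 11666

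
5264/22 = 239+3/11 = 239.27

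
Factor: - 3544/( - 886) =4  =  2^2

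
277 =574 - 297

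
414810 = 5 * 82962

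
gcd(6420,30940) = 20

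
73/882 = 73/882  =  0.08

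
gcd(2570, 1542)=514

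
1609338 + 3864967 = 5474305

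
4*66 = 264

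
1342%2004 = 1342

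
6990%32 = 14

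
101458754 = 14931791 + 86526963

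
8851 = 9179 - 328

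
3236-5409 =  -2173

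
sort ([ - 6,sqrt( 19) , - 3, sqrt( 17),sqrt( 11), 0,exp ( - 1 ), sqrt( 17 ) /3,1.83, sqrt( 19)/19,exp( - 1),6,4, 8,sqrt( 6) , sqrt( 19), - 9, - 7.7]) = [ - 9, - 7.7, - 6,-3,0,sqrt( 19 ) /19, exp( - 1), exp ( - 1),sqrt( 17) /3 , 1.83,sqrt ( 6),  sqrt( 11) , 4, sqrt (17), sqrt( 19 ), sqrt(19), 6, 8]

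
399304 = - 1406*( - 284) 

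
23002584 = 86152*267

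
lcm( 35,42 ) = 210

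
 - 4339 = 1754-6093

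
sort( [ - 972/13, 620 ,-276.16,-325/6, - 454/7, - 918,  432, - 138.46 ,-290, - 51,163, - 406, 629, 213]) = [-918 , - 406,-290, - 276.16,- 138.46,-972/13, - 454/7 , - 325/6,-51  ,  163,  213, 432, 620,629]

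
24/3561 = 8/1187 = 0.01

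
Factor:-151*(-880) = 2^4*5^1 * 11^1 * 151^1 = 132880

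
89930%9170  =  7400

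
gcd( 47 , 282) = 47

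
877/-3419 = -877/3419 = - 0.26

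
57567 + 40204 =97771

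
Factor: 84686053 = 84686053^1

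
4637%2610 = 2027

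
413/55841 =413/55841  =  0.01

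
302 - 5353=-5051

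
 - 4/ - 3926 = 2/1963 = 0.00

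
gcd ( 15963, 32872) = 1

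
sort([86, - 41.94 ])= [-41.94,  86] 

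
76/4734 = 38/2367 = 0.02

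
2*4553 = 9106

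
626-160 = 466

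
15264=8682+6582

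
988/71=988/71 = 13.92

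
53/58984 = 53/58984  =  0.00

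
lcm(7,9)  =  63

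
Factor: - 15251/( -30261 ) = 3^( - 1)*7^(-1)*11^( - 1)*101^1 * 131^( - 1) * 151^1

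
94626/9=10514 = 10514.00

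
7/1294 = 7/1294 = 0.01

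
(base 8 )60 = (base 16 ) 30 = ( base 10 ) 48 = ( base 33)1f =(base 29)1J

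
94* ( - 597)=  -  56118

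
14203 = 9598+4605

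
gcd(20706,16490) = 34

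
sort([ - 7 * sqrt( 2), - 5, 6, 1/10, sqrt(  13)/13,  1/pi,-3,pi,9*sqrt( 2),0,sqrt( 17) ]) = [-7*sqrt( 2) , - 5, -3, 0, 1/10, sqrt ( 13) /13, 1/pi,pi , sqrt(17),  6, 9*sqrt(2 )]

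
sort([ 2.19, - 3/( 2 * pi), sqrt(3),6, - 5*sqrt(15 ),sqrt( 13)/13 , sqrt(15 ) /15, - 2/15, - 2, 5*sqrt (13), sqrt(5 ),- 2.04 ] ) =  [ - 5*sqrt( 15 ),-2.04,  -  2, - 3/ (2*pi ),  -  2/15,sqrt (15 ) /15, sqrt( 13)/13,  sqrt(3 ), 2.19, sqrt( 5), 6 , 5*sqrt( 13)]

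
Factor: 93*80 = 7440 = 2^4 * 3^1 * 5^1*31^1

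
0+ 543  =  543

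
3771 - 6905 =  - 3134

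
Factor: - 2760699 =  - 3^1*920233^1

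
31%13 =5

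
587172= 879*668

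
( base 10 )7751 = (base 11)5907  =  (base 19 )128i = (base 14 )2b79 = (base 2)1111001000111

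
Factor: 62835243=3^1*20945081^1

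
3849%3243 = 606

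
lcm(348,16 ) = 1392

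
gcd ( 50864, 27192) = 88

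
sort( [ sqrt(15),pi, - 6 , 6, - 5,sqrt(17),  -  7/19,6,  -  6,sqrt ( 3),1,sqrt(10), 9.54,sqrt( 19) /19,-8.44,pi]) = [  -  8.44, - 6, - 6  ,-5, - 7/19,sqrt( 19)/19, 1,sqrt(3), pi,pi,sqrt( 10),sqrt( 15), sqrt(17 ),6,6 , 9.54]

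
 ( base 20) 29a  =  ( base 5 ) 12430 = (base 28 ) 17A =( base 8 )1736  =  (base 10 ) 990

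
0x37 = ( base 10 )55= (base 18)31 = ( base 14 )3D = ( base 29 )1Q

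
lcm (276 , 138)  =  276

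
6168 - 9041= - 2873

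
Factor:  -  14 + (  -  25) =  -39 = - 3^1*13^1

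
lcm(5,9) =45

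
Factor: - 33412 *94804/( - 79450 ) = 2^3*5^(-2)* 7^( - 1 )*137^1*173^1*227^( - 1 ) * 8353^1=1583795624/39725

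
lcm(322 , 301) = 13846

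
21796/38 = 573 + 11/19 = 573.58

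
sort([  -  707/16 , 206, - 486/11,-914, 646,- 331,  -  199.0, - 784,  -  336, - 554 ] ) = [ - 914, - 784, - 554,-336,- 331, - 199.0, - 707/16, - 486/11,206 , 646]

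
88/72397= 88/72397= 0.00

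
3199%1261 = 677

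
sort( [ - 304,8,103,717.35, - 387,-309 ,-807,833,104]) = [ -807, - 387, - 309, - 304,  8, 103,  104,717.35,833] 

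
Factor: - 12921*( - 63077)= 3^1*7^1 * 59^1 *73^1*9011^1= 815017917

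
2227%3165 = 2227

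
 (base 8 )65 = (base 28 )1p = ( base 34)1J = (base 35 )1I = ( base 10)53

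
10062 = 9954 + 108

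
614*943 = 579002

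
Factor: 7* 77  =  539  =  7^2 * 11^1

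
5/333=5/333 = 0.02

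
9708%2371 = 224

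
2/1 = 2 = 2.00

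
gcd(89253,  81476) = 1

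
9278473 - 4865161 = 4413312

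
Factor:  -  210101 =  - 210101^1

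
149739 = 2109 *71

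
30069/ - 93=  - 324 + 21/31  =  -323.32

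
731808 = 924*792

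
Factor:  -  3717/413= -9 = -3^2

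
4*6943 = 27772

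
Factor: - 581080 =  - 2^3*5^1 * 73^1*199^1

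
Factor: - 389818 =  - 2^1*11^1*13^1*29^1*47^1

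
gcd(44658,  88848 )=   18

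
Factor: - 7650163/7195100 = - 2^ ( - 2)*5^( - 2)*11^( - 1)*31^( - 1)*211^( - 1)*811^1 * 9433^1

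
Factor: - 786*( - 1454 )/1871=1142844/1871  =  2^2 * 3^1*131^1*727^1*1871^(- 1)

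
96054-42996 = 53058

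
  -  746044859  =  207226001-953270860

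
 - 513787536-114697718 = - 628485254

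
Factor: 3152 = 2^4*197^1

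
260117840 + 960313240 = 1220431080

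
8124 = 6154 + 1970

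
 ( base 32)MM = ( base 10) 726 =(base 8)1326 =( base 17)28C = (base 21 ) 1dc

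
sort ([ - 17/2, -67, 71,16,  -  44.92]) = [ - 67, - 44.92, - 17/2 , 16,71 ]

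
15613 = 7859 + 7754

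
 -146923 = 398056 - 544979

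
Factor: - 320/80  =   - 2^2 = - 4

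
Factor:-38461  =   - 38461^1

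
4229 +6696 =10925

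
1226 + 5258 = 6484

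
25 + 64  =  89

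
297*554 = 164538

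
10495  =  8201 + 2294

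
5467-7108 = -1641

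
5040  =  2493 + 2547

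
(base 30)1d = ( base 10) 43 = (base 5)133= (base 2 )101011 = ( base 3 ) 1121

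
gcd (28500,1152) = 12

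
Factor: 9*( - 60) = - 2^2 * 3^3*5^1 = - 540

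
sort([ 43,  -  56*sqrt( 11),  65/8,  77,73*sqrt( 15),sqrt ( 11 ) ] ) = [- 56 * sqrt(11),sqrt( 11),65/8,43,77,73* sqrt( 15 )]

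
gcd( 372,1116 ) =372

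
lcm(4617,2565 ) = 23085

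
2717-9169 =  - 6452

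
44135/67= 658 + 49/67 = 658.73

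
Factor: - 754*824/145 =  - 21424/5 = -2^4 * 5^( - 1)*13^1*103^1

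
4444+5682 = 10126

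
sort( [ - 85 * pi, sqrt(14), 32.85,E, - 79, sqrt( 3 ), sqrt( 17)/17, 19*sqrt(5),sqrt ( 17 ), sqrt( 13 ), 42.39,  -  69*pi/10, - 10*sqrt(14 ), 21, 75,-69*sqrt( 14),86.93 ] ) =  [  -  85*pi, - 69 * sqrt (14),-79, - 10 * sqrt(14 ), - 69*pi/10, sqrt(17 ) /17, sqrt( 3 ), E, sqrt(13), sqrt( 14),sqrt( 17) , 21,32.85 , 42.39, 19*sqrt(5) , 75,  86.93] 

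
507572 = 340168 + 167404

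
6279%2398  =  1483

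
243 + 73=316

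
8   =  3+5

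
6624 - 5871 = 753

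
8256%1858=824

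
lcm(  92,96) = 2208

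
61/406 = 61/406 =0.15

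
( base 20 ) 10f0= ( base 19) 13ig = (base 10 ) 8300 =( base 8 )20154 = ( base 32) 83c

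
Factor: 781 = 11^1*71^1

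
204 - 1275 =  -1071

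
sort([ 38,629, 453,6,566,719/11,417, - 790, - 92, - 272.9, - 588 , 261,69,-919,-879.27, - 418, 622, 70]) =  [ - 919 , - 879.27,-790,-588, - 418,-272.9, - 92 , 6,38,719/11, 69, 70, 261 , 417,453, 566,622,629 ]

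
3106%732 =178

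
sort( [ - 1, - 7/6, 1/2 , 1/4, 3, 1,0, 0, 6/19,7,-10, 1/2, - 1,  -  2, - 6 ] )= [ - 10, - 6, - 2,-7/6, - 1,- 1, 0, 0, 1/4, 6/19, 1/2, 1/2, 1,  3, 7]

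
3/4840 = 3/4840  =  0.00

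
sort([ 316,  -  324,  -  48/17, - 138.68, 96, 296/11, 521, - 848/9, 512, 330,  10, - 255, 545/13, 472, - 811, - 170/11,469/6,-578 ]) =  [ - 811, - 578, - 324, - 255, - 138.68, - 848/9,-170/11, - 48/17,10 , 296/11, 545/13  ,  469/6, 96, 316,330, 472,512,521 ]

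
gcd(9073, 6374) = 1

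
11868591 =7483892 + 4384699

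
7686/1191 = 6  +  180/397 =6.45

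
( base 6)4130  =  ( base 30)10I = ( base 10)918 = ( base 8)1626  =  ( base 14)498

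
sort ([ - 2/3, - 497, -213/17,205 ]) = [ - 497,- 213/17, - 2/3, 205]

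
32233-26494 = 5739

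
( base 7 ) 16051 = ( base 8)10617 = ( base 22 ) 967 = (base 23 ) 8BA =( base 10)4495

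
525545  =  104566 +420979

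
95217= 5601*17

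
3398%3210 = 188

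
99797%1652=677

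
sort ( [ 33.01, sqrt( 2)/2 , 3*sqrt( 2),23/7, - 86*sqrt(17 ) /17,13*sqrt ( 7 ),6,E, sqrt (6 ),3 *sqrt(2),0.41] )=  [ - 86*sqrt(17 ) /17,0.41,  sqrt (2 ) /2,sqrt( 6 ) , E,23/7,3 * sqrt( 2), 3*sqrt( 2 ), 6, 33.01,13*sqrt ( 7)] 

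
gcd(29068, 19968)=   52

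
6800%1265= 475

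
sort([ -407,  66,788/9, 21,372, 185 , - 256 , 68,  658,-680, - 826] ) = [- 826, - 680,-407, - 256,21, 66,68,  788/9, 185,372 , 658 ] 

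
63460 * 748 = 47468080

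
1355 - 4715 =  - 3360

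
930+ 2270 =3200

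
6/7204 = 3/3602=0.00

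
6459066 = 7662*843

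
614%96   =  38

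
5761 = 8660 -2899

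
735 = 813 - 78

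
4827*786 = 3794022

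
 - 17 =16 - 33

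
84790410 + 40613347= 125403757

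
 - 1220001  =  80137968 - 81357969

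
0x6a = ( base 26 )42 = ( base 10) 106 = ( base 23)4E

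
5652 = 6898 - 1246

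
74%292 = 74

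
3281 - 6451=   -3170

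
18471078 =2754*6707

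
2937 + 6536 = 9473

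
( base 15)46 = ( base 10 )66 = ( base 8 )102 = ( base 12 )56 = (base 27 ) 2C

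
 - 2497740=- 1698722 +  - 799018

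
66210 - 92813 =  - 26603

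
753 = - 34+787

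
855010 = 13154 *65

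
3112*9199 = 28627288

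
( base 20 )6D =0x85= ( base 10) 133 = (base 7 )250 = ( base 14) 97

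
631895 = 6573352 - 5941457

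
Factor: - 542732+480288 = -2^2*67^1*233^1  =  - 62444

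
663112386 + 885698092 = 1548810478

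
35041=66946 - 31905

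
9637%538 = 491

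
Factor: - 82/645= - 2^1*3^(  -  1)*5^(-1 )*41^1*43^(-1 )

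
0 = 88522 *0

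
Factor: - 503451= -3^2*13^2*331^1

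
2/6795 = 2/6795 = 0.00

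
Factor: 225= 3^2 * 5^2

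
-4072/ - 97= 4072/97 = 41.98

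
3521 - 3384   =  137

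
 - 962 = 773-1735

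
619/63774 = 619/63774 = 0.01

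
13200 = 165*80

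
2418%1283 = 1135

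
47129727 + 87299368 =134429095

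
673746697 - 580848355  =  92898342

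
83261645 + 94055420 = 177317065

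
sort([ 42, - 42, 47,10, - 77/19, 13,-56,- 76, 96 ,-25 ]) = [ - 76, - 56,-42,-25,-77/19,10,13 , 42,47, 96]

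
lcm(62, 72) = 2232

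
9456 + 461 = 9917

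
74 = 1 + 73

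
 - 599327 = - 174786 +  - 424541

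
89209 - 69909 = 19300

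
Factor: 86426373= 3^1 * 11^1*47^1*103^1*541^1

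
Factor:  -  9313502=-2^1 * 11^1* 423341^1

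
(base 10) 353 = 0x161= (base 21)GH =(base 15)188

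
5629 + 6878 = 12507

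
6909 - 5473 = 1436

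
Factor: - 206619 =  - 3^1*7^1 * 9839^1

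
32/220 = 8/55= 0.15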